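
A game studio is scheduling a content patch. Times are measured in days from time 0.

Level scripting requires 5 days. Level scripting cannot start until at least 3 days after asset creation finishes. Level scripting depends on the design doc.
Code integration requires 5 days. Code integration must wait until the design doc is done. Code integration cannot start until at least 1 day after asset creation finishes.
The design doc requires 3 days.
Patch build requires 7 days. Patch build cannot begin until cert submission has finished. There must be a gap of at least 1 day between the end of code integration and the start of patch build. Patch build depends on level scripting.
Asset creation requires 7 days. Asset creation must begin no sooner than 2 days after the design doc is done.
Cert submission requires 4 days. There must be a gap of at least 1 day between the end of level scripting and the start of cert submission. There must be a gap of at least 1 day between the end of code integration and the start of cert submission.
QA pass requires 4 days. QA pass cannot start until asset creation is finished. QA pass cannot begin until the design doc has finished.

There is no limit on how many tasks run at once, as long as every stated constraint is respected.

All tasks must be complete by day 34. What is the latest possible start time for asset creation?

7

To finish by day 34, patch build (duration 7) must start no later than day 27.
Since patch build (must start by day 27) depends on it, cert submission must finish by day 27. Backing off its 4-day duration gives a latest start of day 23.
Level scripting must finish in time for cert submission (must start by day 23, minus 1-day gap → day 22); patch build (must start by day 27). The tightest is day 22, so level scripting must start by 22 − 5 = day 17.
Code integration feeds cert submission (must start by day 23, minus 1-day gap → day 22); patch build (must start by day 27, minus 1-day gap → day 26). Taking the minimum, code integration must finish by day 22 and start by 22 − 5 = day 17.
QA pass has no dependents, so it just needs to finish by day 34. Starting by 34 − 4 = day 30 achieves that.
Asset creation must finish in time for level scripting (must start by day 17, minus 3-day gap → day 14); code integration (must start by day 17, minus 1-day gap → day 16); QA pass (must start by day 30). The tightest is day 14, so asset creation must start by 14 − 7 = day 7.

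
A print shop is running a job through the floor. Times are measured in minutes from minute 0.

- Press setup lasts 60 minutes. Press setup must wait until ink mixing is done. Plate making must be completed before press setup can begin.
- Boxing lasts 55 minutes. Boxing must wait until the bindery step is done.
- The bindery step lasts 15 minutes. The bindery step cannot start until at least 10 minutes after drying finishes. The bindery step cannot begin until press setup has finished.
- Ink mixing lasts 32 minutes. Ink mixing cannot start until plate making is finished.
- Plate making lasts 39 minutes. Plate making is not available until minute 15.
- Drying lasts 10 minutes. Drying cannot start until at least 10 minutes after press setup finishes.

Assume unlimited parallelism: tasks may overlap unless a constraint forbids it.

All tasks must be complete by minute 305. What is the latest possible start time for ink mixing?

113

Boxing has no dependents, so it just needs to finish by minute 305. Starting by 305 − 55 = minute 250 achieves that.
The bindery step must finish before boxing (must start by minute 250). With a 15-minute duration, the bindery step must start by 250 − 15 = minute 235.
Since the bindery step (must start by minute 235, minus 10-minute gap → minute 225) depends on it, drying must finish by minute 225. Backing off its 10-minute duration gives a latest start of minute 215.
For press setup: drying (must start by minute 215, minus 10-minute gap → minute 205); the bindery step (must start by minute 235). The most restrictive is minute 205; with a 60-minute duration, press setup must start by minute 145.
Ink mixing has to be done before press setup (must start by minute 145). That means finishing by minute 145, i.e. starting by 145 − 32 = minute 113.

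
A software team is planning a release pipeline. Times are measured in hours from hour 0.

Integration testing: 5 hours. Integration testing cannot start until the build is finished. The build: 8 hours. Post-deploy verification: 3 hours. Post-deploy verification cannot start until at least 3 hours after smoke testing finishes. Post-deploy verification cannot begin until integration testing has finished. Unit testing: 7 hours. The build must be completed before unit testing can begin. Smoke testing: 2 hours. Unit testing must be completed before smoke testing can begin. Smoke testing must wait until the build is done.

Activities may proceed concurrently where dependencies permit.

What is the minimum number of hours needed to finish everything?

23

Nothing blocks the build, so it runs from hour 0 to hour 8.
Integration testing cannot begin until the build (finishes hour 8). It runs from hour 8 to 8 + 5 = hour 13.
Unit testing waits on the build (finishes hour 8), so it starts at hour 8 and finishes at 8 + 7 = hour 15.
Smoke testing needs all of unit testing (finishes hour 15); the build (finishes hour 8). That puts its earliest start at hour 15; it finishes at 15 + 2 = hour 17.
For post-deploy verification: smoke testing (finishes hour 17, plus 3-hour gap → hour 20); integration testing (finishes hour 13). Taking the maximum gives a start of hour 20, and it finishes at 20 + 3 = hour 23.
All tasks are finished once the last one completes. Finish times: The build at 8, Unit testing at 15, Integration testing at 13, Smoke testing at 17, Post-deploy verification at 23. The latest is hour 23.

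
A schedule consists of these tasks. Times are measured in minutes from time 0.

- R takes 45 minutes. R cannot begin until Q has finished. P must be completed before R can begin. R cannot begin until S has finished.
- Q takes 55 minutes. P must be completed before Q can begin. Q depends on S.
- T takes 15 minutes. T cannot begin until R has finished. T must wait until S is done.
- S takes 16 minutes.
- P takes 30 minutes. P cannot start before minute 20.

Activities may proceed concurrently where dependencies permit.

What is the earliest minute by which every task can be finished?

Nothing blocks S, so it runs from minute 0 to minute 16.
P waits on its own release at minute 20, so it starts at minute 20 and finishes at 20 + 30 = minute 50.
For Q: P (finishes minute 50); S (finishes minute 16). Taking the maximum gives a start of minute 50, and it finishes at 50 + 55 = minute 105.
R needs all of Q (finishes minute 105); P (finishes minute 50); S (finishes minute 16). That puts its earliest start at minute 105; it finishes at 105 + 45 = minute 150.
T has to wait for R (finishes minute 150); S (finishes minute 16). The latest of these is minute 150, so T runs minute 150 to 150 + 15 = minute 165.
All tasks are finished once the last one completes. Finish times: P at 50, Q at 105, R at 150, S at 16, T at 165. The latest is minute 165.

165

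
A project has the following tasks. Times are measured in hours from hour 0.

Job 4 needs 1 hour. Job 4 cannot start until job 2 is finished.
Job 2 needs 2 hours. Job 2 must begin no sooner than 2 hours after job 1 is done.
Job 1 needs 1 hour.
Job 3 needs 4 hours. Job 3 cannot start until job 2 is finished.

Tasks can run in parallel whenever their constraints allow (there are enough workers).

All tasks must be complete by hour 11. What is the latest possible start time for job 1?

2

Job 3 has no dependents, so it just needs to finish by hour 11. Starting by 11 − 4 = hour 7 achieves that.
Nothing follows job 4; the deadline of hour 11 is its only limit. It must start by 11 − 1 = hour 10.
Job 2 has several dependents: job 3 (must start by hour 7); job 4 (must start by hour 10). The earliest of those limits is hour 7, so job 2 must start by 7 − 2 = hour 5.
Job 1 must finish before job 2 (must start by hour 5, minus 2-hour gap → hour 3). With a 1-hour duration, job 1 must start by 3 − 1 = hour 2.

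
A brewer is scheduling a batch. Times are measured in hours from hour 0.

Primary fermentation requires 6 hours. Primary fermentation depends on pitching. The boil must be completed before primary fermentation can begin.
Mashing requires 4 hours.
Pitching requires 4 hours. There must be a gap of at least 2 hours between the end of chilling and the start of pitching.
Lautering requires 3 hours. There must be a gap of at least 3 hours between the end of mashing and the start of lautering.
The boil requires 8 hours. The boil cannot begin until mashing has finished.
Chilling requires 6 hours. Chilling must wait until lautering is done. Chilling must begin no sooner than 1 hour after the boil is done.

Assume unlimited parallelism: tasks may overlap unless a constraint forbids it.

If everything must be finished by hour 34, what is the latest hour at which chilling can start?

16

Primary fermentation has no dependents, so it just needs to finish by hour 34. Starting by 34 − 6 = hour 28 achieves that.
Pitching feeds into primary fermentation (must start by hour 28); so pitching must finish by hour 28 and therefore start by hour 24.
Chilling has to be done before pitching (must start by hour 24, minus 2-hour gap → hour 22). That means finishing by hour 22, i.e. starting by 22 − 6 = hour 16.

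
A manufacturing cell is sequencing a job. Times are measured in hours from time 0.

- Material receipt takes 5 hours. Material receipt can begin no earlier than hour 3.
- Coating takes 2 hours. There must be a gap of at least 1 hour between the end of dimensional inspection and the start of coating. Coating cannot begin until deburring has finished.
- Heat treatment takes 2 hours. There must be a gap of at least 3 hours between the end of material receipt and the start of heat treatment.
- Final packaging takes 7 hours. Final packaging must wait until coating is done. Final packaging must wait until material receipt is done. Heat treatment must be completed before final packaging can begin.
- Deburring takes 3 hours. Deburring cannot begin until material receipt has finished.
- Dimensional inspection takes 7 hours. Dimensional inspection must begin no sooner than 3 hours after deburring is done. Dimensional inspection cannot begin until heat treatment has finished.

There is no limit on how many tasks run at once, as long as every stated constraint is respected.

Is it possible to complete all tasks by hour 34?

Yes

Material receipt waits on its own release at hour 3, so it starts at hour 3 and finishes at 3 + 5 = hour 8.
Heat treatment waits on material receipt (finishes hour 8, plus 3-hour gap → hour 11), so it starts at hour 11 and finishes at 11 + 2 = hour 13.
Deburring cannot begin until material receipt (finishes hour 8). It runs from hour 8 to 8 + 3 = hour 11.
For dimensional inspection: deburring (finishes hour 11, plus 3-hour gap → hour 14); heat treatment (finishes hour 13). Taking the maximum gives a start of hour 14, and it finishes at 14 + 7 = hour 21.
For coating: dimensional inspection (finishes hour 21, plus 1-hour gap → hour 22); deburring (finishes hour 11). Taking the maximum gives a start of hour 22, and it finishes at 22 + 2 = hour 24.
For final packaging: coating (finishes hour 24); material receipt (finishes hour 8); heat treatment (finishes hour 13). Taking the maximum gives a start of hour 24, and it finishes at 24 + 7 = hour 31.
Every task is finished by hour 31, which is no later than the deadline of 34, so the schedule is feasible.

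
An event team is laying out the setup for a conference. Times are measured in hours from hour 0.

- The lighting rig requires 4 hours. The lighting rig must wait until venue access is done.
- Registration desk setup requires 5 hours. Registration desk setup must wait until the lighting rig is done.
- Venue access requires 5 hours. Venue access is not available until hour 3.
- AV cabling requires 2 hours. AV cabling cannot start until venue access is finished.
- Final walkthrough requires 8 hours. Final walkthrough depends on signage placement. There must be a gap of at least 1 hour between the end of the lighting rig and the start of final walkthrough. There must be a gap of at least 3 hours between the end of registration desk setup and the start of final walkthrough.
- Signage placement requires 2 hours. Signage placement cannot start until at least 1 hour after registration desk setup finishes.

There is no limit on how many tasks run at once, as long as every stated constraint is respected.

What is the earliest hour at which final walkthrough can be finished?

28

After its own release at hour 3, venue access can start at hour 3 and finishes at hour 8.
The lighting rig waits on venue access (finishes hour 8), so it starts at hour 8 and finishes at 8 + 4 = hour 12.
Registration desk setup waits on the lighting rig (finishes hour 12), so it starts at hour 12 and finishes at 12 + 5 = hour 17.
Signage placement cannot begin until registration desk setup (finishes hour 17, plus 1-hour gap → hour 18). It runs from hour 18 to 18 + 2 = hour 20.
Final walkthrough has to wait for signage placement (finishes hour 20); the lighting rig (finishes hour 12, plus 1-hour gap → hour 13); registration desk setup (finishes hour 17, plus 3-hour gap → hour 20). The latest of these is hour 20, so final walkthrough runs hour 20 to 20 + 8 = hour 28.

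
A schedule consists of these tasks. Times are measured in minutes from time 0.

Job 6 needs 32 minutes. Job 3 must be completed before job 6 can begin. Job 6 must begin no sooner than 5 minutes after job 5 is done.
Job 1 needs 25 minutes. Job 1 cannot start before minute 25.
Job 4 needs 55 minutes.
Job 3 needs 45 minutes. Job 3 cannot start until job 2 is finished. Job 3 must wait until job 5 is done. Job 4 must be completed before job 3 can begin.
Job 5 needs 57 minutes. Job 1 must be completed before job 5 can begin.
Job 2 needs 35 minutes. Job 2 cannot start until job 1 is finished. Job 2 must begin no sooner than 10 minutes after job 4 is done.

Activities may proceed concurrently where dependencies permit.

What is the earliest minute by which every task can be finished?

Job 4 can start immediately at minute 0; it finishes at minute 55.
After its own release at minute 25, job 1 can start at minute 25 and finishes at minute 50.
Job 5 waits on job 1 (finishes minute 50), so it starts at minute 50 and finishes at 50 + 57 = minute 107.
For job 2: job 1 (finishes minute 50); job 4 (finishes minute 55, plus 10-minute gap → minute 65). Taking the maximum gives a start of minute 65, and it finishes at 65 + 35 = minute 100.
For job 3: job 2 (finishes minute 100); job 5 (finishes minute 107); job 4 (finishes minute 55). Taking the maximum gives a start of minute 107, and it finishes at 107 + 45 = minute 152.
Job 6 cannot start until job 3 (finishes minute 152); job 5 (finishes minute 107, plus 5-minute gap → minute 112). The controlling bound is minute 152, so job 6 finishes at 152 + 32 = minute 184.
All tasks are finished once the last one completes. Finish times: Job 1 at 50, Job 2 at 100, Job 3 at 152, Job 4 at 55, Job 5 at 107, Job 6 at 184. The latest is minute 184.

184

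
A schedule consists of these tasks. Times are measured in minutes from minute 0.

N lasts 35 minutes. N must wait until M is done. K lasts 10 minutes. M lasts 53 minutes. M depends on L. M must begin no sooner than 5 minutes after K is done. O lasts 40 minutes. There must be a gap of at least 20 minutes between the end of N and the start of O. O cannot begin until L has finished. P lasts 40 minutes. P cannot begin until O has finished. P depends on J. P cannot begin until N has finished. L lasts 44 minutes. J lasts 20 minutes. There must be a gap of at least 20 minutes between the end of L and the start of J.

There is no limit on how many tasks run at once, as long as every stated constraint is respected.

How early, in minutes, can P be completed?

232

Nothing blocks L, so it runs from minute 0 to minute 44.
J waits on L (finishes minute 44, plus 20-minute gap → minute 64), so it starts at minute 64 and finishes at 64 + 20 = minute 84.
K can start immediately at minute 0; it finishes at minute 10.
For M: L (finishes minute 44); K (finishes minute 10, plus 5-minute gap → minute 15). Taking the maximum gives a start of minute 44, and it finishes at 44 + 53 = minute 97.
N cannot begin until M (finishes minute 97). It runs from minute 97 to 97 + 35 = minute 132.
O needs all of N (finishes minute 132, plus 20-minute gap → minute 152); L (finishes minute 44). That puts its earliest start at minute 152; it finishes at 152 + 40 = minute 192.
P needs all of O (finishes minute 192); J (finishes minute 84); N (finishes minute 132). That puts its earliest start at minute 192; it finishes at 192 + 40 = minute 232.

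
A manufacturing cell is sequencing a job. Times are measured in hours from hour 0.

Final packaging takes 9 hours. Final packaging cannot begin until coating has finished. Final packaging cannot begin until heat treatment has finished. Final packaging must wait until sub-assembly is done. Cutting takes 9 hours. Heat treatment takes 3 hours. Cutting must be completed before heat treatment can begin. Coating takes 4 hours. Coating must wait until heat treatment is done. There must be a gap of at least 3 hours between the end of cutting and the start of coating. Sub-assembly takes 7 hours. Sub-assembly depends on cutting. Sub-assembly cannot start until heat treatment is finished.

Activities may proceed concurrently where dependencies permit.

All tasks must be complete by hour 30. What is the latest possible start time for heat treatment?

11

Final packaging has no dependents, so it just needs to finish by hour 30. Starting by 30 − 9 = hour 21 achieves that.
Coating must finish before final packaging (must start by hour 21). With a 4-hour duration, coating must start by 21 − 4 = hour 17.
Sub-assembly has to be done before final packaging (must start by hour 21). That means finishing by hour 21, i.e. starting by 21 − 7 = hour 14.
Heat treatment feeds coating (must start by hour 17); sub-assembly (must start by hour 14); final packaging (must start by hour 21). Taking the minimum, heat treatment must finish by hour 14 and start by 14 − 3 = hour 11.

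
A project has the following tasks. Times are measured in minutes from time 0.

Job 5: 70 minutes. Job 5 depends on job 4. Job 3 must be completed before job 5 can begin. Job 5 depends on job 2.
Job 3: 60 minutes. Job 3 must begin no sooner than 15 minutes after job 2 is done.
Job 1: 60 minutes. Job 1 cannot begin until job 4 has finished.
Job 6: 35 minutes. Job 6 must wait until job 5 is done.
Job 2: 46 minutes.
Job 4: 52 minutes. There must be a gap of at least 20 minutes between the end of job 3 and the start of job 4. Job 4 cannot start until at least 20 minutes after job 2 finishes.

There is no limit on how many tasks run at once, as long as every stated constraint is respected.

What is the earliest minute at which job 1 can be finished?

Nothing blocks job 2, so it runs from minute 0 to minute 46.
After job 2 (finishes minute 46, plus 15-minute gap → minute 61), job 3 can start at minute 61 and finishes at minute 121.
Job 4 has to wait for job 3 (finishes minute 121, plus 20-minute gap → minute 141); job 2 (finishes minute 46, plus 20-minute gap → minute 66). The latest of these is minute 141, so job 4 runs minute 141 to 141 + 52 = minute 193.
After job 4 (finishes minute 193), job 1 can start at minute 193 and finishes at minute 253.

253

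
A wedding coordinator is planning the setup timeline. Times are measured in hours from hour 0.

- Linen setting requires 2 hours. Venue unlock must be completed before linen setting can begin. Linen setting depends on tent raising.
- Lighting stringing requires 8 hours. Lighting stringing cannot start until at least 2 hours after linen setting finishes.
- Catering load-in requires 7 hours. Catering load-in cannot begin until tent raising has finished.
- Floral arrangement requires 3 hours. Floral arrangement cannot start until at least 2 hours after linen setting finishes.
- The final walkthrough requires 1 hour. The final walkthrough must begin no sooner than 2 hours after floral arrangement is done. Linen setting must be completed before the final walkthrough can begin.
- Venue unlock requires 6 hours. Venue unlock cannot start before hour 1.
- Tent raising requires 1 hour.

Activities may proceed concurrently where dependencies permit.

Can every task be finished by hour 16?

Nothing blocks tent raising, so it runs from hour 0 to hour 1.
Catering load-in cannot begin until tent raising (finishes hour 1). It runs from hour 1 to 1 + 7 = hour 8.
After its own release at hour 1, venue unlock can start at hour 1 and finishes at hour 7.
For linen setting: venue unlock (finishes hour 7); tent raising (finishes hour 1). Taking the maximum gives a start of hour 7, and it finishes at 7 + 2 = hour 9.
After linen setting (finishes hour 9, plus 2-hour gap → hour 11), lighting stringing can start at hour 11 and finishes at hour 19.
Floral arrangement cannot begin until linen setting (finishes hour 9, plus 2-hour gap → hour 11). It runs from hour 11 to 11 + 3 = hour 14.
For the final walkthrough: floral arrangement (finishes hour 14, plus 2-hour gap → hour 16); linen setting (finishes hour 9). Taking the maximum gives a start of hour 16, and it finishes at 16 + 1 = hour 17.
The earliest everything can be done is hour 19, which is after the deadline of 16, so it is not possible.

No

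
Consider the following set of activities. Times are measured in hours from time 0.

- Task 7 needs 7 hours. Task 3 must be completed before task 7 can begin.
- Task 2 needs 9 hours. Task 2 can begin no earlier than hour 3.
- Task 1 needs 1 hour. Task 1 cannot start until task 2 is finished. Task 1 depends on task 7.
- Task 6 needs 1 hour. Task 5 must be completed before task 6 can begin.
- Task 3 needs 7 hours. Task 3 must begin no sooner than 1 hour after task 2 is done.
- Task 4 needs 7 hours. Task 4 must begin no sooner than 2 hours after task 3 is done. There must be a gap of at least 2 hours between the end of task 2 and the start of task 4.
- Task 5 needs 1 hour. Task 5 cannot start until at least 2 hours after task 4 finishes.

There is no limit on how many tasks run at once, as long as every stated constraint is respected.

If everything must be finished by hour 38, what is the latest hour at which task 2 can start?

8

Nothing follows task 6; the deadline of hour 38 is its only limit. It must start by 38 − 1 = hour 37.
Task 5 feeds into task 6 (must start by hour 37); so task 5 must finish by hour 37 and therefore start by hour 36.
Since task 5 (must start by hour 36, minus 2-hour gap → hour 34) depends on it, task 4 must finish by hour 34. Backing off its 7-hour duration gives a latest start of hour 27.
Nothing follows task 1; the deadline of hour 38 is its only limit. It must start by 38 − 1 = hour 37.
Task 7 has to be done before task 1 (must start by hour 37). That means finishing by hour 37, i.e. starting by 37 − 7 = hour 30.
For task 3: task 4 (must start by hour 27, minus 2-hour gap → hour 25); task 7 (must start by hour 30). The most restrictive is hour 25; with a 7-hour duration, task 3 must start by hour 18.
Task 2 must finish in time for task 1 (must start by hour 37); task 3 (must start by hour 18, minus 1-hour gap → hour 17); task 4 (must start by hour 27, minus 2-hour gap → hour 25). The tightest is hour 17, so task 2 must start by 17 − 9 = hour 8.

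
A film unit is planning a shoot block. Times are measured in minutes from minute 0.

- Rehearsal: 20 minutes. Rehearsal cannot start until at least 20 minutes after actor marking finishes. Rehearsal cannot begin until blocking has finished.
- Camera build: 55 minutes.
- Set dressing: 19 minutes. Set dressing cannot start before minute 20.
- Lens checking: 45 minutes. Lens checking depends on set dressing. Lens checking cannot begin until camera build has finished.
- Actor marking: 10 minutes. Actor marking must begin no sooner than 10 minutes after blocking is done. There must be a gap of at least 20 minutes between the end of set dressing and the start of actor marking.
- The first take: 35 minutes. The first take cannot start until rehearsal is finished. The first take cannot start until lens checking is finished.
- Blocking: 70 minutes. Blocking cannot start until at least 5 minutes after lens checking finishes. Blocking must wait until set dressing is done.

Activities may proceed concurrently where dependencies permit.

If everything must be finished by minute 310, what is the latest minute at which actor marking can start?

To finish by minute 310, the first take (duration 35) must start no later than minute 275.
Rehearsal feeds into the first take (must start by minute 275); so rehearsal must finish by minute 275 and therefore start by minute 255.
Actor marking feeds into rehearsal (must start by minute 255, minus 20-minute gap → minute 235); so actor marking must finish by minute 235 and therefore start by minute 225.

225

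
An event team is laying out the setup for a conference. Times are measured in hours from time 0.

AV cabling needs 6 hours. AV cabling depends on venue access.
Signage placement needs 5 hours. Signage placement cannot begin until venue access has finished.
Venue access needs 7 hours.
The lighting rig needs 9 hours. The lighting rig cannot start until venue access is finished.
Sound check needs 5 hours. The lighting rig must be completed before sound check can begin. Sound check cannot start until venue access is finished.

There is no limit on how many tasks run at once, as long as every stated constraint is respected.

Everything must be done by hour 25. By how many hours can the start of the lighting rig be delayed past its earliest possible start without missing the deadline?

4

Venue access has no prerequisites, so it starts at hour 0 and finishes at hour 7.
The lighting rig waits on venue access (finishes hour 7), so it starts at hour 7 and finishes at 7 + 9 = hour 16.

Working backward from the deadline:
Sound check has no dependents, so it just needs to finish by hour 25. Starting by 25 − 5 = hour 20 achieves that.
The lighting rig must finish before sound check (must start by hour 20). With a 9-hour duration, the lighting rig must start by 20 − 9 = hour 11.
So the lighting rig can start as early as hour 7 and as late as hour 11, giving 11 − 7 = 4 hours of slack.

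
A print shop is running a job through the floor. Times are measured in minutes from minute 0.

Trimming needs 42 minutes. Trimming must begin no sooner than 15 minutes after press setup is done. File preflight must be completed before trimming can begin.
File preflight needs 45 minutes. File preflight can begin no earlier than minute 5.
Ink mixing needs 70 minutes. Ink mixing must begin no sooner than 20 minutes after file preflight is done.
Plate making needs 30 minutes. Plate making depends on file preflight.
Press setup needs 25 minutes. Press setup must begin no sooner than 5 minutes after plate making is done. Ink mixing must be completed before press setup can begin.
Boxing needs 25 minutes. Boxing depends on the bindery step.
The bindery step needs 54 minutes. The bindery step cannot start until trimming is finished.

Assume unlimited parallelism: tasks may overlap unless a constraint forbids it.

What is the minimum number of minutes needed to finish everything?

301

File preflight cannot begin until its own release at minute 5. It runs from minute 5 to 5 + 45 = minute 50.
After file preflight (finishes minute 50, plus 20-minute gap → minute 70), ink mixing can start at minute 70 and finishes at minute 140.
Plate making cannot begin until file preflight (finishes minute 50). It runs from minute 50 to 50 + 30 = minute 80.
Press setup has to wait for plate making (finishes minute 80, plus 5-minute gap → minute 85); ink mixing (finishes minute 140). The latest of these is minute 140, so press setup runs minute 140 to 140 + 25 = minute 165.
Trimming has to wait for press setup (finishes minute 165, plus 15-minute gap → minute 180); file preflight (finishes minute 50). The latest of these is minute 180, so trimming runs minute 180 to 180 + 42 = minute 222.
The bindery step waits on trimming (finishes minute 222), so it starts at minute 222 and finishes at 222 + 54 = minute 276.
Boxing waits on the bindery step (finishes minute 276), so it starts at minute 276 and finishes at 276 + 25 = minute 301.
All tasks are finished once the last one completes. Finish times: File preflight at 50, Plate making at 80, Ink mixing at 140, Press setup at 165, Trimming at 222, The bindery step at 276, Boxing at 301. The latest is minute 301.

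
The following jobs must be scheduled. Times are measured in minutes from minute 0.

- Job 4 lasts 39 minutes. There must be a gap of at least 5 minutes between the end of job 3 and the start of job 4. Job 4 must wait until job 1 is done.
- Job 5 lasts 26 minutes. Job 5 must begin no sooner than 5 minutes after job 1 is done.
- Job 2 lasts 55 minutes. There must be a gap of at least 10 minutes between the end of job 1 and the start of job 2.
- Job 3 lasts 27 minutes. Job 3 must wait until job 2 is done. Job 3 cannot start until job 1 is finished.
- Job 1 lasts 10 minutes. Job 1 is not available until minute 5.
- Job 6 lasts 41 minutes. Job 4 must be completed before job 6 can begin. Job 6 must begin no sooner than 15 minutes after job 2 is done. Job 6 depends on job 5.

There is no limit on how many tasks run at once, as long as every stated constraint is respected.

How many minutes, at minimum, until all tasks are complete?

Job 1 cannot begin until its own release at minute 5. It runs from minute 5 to 5 + 10 = minute 15.
Job 5 waits on job 1 (finishes minute 15, plus 5-minute gap → minute 20), so it starts at minute 20 and finishes at 20 + 26 = minute 46.
Job 2 waits on job 1 (finishes minute 15, plus 10-minute gap → minute 25), so it starts at minute 25 and finishes at 25 + 55 = minute 80.
Job 3 has to wait for job 2 (finishes minute 80); job 1 (finishes minute 15). The latest of these is minute 80, so job 3 runs minute 80 to 80 + 27 = minute 107.
Job 4 has to wait for job 3 (finishes minute 107, plus 5-minute gap → minute 112); job 1 (finishes minute 15). The latest of these is minute 112, so job 4 runs minute 112 to 112 + 39 = minute 151.
Job 6 needs all of job 4 (finishes minute 151); job 2 (finishes minute 80, plus 15-minute gap → minute 95); job 5 (finishes minute 46). That puts its earliest start at minute 151; it finishes at 151 + 41 = minute 192.
All tasks are finished once the last one completes. Finish times: Job 1 at 15, Job 2 at 80, Job 3 at 107, Job 4 at 151, Job 5 at 46, Job 6 at 192. The latest is minute 192.

192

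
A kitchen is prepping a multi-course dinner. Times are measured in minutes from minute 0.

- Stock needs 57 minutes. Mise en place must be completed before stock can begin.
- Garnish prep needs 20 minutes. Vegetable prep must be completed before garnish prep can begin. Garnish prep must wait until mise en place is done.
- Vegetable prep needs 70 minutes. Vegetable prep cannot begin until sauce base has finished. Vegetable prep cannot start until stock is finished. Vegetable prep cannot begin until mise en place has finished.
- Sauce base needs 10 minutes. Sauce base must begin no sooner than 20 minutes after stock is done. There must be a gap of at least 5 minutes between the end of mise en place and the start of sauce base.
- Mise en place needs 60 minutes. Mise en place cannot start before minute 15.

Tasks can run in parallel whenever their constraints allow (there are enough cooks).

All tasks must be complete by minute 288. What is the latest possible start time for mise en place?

To finish by minute 288, garnish prep (duration 20) must start no later than minute 268.
Vegetable prep feeds into garnish prep (must start by minute 268); so vegetable prep must finish by minute 268 and therefore start by minute 198.
Sauce base feeds into vegetable prep (must start by minute 198); so sauce base must finish by minute 198 and therefore start by minute 188.
Stock must finish in time for sauce base (must start by minute 188, minus 20-minute gap → minute 168); vegetable prep (must start by minute 198). The tightest is minute 168, so stock must start by 168 − 57 = minute 111.
Mise en place must finish in time for stock (must start by minute 111); sauce base (must start by minute 188, minus 5-minute gap → minute 183); vegetable prep (must start by minute 198); garnish prep (must start by minute 268). The tightest is minute 111, so mise en place must start by 111 − 60 = minute 51.

51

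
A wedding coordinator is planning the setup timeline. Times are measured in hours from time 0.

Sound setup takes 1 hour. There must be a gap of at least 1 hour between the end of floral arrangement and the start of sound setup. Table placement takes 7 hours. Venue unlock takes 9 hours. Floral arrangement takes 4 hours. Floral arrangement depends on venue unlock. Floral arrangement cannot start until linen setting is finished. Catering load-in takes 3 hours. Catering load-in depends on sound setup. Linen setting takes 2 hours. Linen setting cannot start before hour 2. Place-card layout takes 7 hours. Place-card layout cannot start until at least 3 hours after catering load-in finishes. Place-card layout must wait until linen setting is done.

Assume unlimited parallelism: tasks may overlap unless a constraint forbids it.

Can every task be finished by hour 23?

No

Linen setting waits on its own release at hour 2, so it starts at hour 2 and finishes at 2 + 2 = hour 4.
Nothing blocks table placement, so it runs from hour 0 to hour 7.
Venue unlock can start immediately at hour 0; it finishes at hour 9.
Floral arrangement has to wait for venue unlock (finishes hour 9); linen setting (finishes hour 4). The latest of these is hour 9, so floral arrangement runs hour 9 to 9 + 4 = hour 13.
Sound setup waits on floral arrangement (finishes hour 13, plus 1-hour gap → hour 14), so it starts at hour 14 and finishes at 14 + 1 = hour 15.
After sound setup (finishes hour 15), catering load-in can start at hour 15 and finishes at hour 18.
For place-card layout: catering load-in (finishes hour 18, plus 3-hour gap → hour 21); linen setting (finishes hour 4). Taking the maximum gives a start of hour 21, and it finishes at 21 + 7 = hour 28.
The earliest everything can be done is hour 28, which is after the deadline of 23, so it is not possible.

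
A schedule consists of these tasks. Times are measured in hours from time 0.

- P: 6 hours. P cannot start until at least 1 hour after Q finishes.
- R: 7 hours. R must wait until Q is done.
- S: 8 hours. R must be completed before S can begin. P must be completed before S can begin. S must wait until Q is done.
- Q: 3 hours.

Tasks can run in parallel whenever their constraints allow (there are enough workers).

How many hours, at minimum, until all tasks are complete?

18

Q has no prerequisites, so it starts at hour 0 and finishes at hour 3.
R waits on Q (finishes hour 3), so it starts at hour 3 and finishes at 3 + 7 = hour 10.
P waits on Q (finishes hour 3, plus 1-hour gap → hour 4), so it starts at hour 4 and finishes at 4 + 6 = hour 10.
For S: R (finishes hour 10); P (finishes hour 10); Q (finishes hour 3). Taking the maximum gives a start of hour 10, and it finishes at 10 + 8 = hour 18.
All tasks are finished once the last one completes. Finish times: P at 10, Q at 3, R at 10, S at 18. The latest is hour 18.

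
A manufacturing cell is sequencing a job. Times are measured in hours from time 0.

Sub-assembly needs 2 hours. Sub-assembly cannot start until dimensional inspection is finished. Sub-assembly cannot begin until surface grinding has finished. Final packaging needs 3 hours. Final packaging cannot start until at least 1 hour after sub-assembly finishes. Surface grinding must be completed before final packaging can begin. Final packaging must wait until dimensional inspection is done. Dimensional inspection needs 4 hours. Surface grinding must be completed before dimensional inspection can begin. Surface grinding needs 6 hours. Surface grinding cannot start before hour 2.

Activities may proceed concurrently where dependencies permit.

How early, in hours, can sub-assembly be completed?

After its own release at hour 2, surface grinding can start at hour 2 and finishes at hour 8.
After surface grinding (finishes hour 8), dimensional inspection can start at hour 8 and finishes at hour 12.
Sub-assembly has to wait for dimensional inspection (finishes hour 12); surface grinding (finishes hour 8). The latest of these is hour 12, so sub-assembly runs hour 12 to 12 + 2 = hour 14.

14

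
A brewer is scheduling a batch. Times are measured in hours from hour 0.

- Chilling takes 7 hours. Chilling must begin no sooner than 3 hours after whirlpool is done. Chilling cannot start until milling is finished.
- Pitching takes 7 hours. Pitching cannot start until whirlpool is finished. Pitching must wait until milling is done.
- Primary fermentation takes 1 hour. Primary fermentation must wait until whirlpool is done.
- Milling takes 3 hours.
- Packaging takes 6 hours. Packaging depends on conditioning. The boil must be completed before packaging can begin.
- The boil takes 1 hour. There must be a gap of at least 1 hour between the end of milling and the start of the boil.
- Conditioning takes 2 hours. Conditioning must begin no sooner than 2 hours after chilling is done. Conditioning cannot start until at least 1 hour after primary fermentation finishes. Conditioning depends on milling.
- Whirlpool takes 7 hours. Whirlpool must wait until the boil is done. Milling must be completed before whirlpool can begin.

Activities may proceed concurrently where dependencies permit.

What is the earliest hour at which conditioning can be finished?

Milling can start immediately at hour 0; it finishes at hour 3.
The boil waits on milling (finishes hour 3, plus 1-hour gap → hour 4), so it starts at hour 4 and finishes at 4 + 1 = hour 5.
For whirlpool: the boil (finishes hour 5); milling (finishes hour 3). Taking the maximum gives a start of hour 5, and it finishes at 5 + 7 = hour 12.
After whirlpool (finishes hour 12), primary fermentation can start at hour 12 and finishes at hour 13.
Chilling has to wait for whirlpool (finishes hour 12, plus 3-hour gap → hour 15); milling (finishes hour 3). The latest of these is hour 15, so chilling runs hour 15 to 15 + 7 = hour 22.
For conditioning: chilling (finishes hour 22, plus 2-hour gap → hour 24); primary fermentation (finishes hour 13, plus 1-hour gap → hour 14); milling (finishes hour 3). Taking the maximum gives a start of hour 24, and it finishes at 24 + 2 = hour 26.

26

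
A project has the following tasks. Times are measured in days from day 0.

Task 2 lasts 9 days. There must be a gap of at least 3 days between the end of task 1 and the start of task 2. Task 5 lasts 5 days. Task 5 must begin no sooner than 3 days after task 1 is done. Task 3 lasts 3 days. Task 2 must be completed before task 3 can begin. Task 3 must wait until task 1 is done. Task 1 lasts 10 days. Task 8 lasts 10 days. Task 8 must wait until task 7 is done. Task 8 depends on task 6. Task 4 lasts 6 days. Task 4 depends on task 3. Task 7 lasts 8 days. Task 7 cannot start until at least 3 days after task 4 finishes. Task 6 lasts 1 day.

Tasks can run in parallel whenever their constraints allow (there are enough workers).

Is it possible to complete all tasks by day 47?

No

Task 6 can start immediately at day 0; it finishes at day 1.
Task 1 has no prerequisites, so it starts at day 0 and finishes at day 10.
After task 1 (finishes day 10, plus 3-day gap → day 13), task 5 can start at day 13 and finishes at day 18.
After task 1 (finishes day 10, plus 3-day gap → day 13), task 2 can start at day 13 and finishes at day 22.
Task 3 needs all of task 2 (finishes day 22); task 1 (finishes day 10). That puts its earliest start at day 22; it finishes at 22 + 3 = day 25.
After task 3 (finishes day 25), task 4 can start at day 25 and finishes at day 31.
After task 4 (finishes day 31, plus 3-day gap → day 34), task 7 can start at day 34 and finishes at day 42.
Task 8 needs all of task 7 (finishes day 42); task 6 (finishes day 1). That puts its earliest start at day 42; it finishes at 42 + 10 = day 52.
The earliest everything can be done is day 52, which is after the deadline of 47, so it is not possible.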